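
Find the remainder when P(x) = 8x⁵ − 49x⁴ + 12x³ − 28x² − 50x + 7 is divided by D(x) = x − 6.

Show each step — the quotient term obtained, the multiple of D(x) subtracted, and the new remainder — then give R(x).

R(x) = −5

Step 1: lead(8x⁵ − 49x⁴ + 12x³ − 28x² − 50x + 7) ÷ lead(D) = 8x⁵ ÷ x = 8x⁴. Subtract (8x⁴)·D = 8x⁵ − 48x⁴. Remainder: −x⁴ + 12x³ − 28x² − 50x + 7.
Step 2: lead(−x⁴ + 12x³ − 28x² − 50x + 7) ÷ lead(D) = −x⁴ ÷ x = −x³. Subtract (−x³)·D = −x⁴ + 6x³. Remainder: 6x³ − 28x² − 50x + 7.
Step 3: lead(6x³ − 28x² − 50x + 7) ÷ lead(D) = 6x³ ÷ x = 6x². Subtract (6x²)·D = 6x³ − 36x². Remainder: 8x² − 50x + 7.
Step 4: lead(8x² − 50x + 7) ÷ lead(D) = 8x² ÷ x = 8x. Subtract (8x)·D = 8x² − 48x. Remainder: −2x + 7.
Step 5: lead(−2x + 7) ÷ lead(D) = −2x ÷ x = −2. Subtract (−2)·D = −2x + 12. Remainder: −5.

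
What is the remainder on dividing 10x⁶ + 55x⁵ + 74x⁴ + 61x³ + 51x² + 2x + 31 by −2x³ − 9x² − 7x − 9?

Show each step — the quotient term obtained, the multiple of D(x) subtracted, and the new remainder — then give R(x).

R(x) = −9x² + x − 5

Step 1: lead(10x⁶ + 55x⁵ + 74x⁴ + 61x³ + 51x² + 2x + 31) ÷ lead(D) = 10x⁶ ÷ −2x³ = −5x³. Subtract (−5x³)·D = 10x⁶ + 45x⁵ + 35x⁴ + 45x³. Remainder: 10x⁵ + 39x⁴ + 16x³ + 51x² + 2x + 31.
Step 2: lead(10x⁵ + 39x⁴ + 16x³ + 51x² + 2x + 31) ÷ lead(D) = 10x⁵ ÷ −2x³ = −5x². Subtract (−5x²)·D = 10x⁵ + 45x⁴ + 35x³ + 45x². Remainder: −6x⁴ − 19x³ + 6x² + 2x + 31.
Step 3: lead(−6x⁴ − 19x³ + 6x² + 2x + 31) ÷ lead(D) = −6x⁴ ÷ −2x³ = 3x. Subtract (3x)·D = −6x⁴ − 27x³ − 21x² − 27x. Remainder: 8x³ + 27x² + 29x + 31.
Step 4: lead(8x³ + 27x² + 29x + 31) ÷ lead(D) = 8x³ ÷ −2x³ = −4. Subtract (−4)·D = 8x³ + 36x² + 28x + 36. Remainder: −9x² + x − 5.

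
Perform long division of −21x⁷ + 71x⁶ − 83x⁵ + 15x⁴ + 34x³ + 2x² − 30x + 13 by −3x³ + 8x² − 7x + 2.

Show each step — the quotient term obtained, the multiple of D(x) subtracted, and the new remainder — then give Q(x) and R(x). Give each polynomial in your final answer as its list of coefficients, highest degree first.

Q = [7, -5, -2, 6, 6]; R = [1]

Step 1: lead(−21x⁷ + 71x⁶ − 83x⁵ + 15x⁴ + 34x³ + 2x² − 30x + 13) ÷ lead(D) = −21x⁷ ÷ −3x³ = 7x⁴. Subtract (7x⁴)·D = −21x⁷ + 56x⁶ − 49x⁵ + 14x⁴. Remainder: 15x⁶ − 34x⁵ + x⁴ + 34x³ + 2x² − 30x + 13.
Step 2: lead(15x⁶ − 34x⁵ + x⁴ + 34x³ + 2x² − 30x + 13) ÷ lead(D) = 15x⁶ ÷ −3x³ = −5x³. Subtract (−5x³)·D = 15x⁶ − 40x⁵ + 35x⁴ − 10x³. Remainder: 6x⁵ − 34x⁴ + 44x³ + 2x² − 30x + 13.
Step 3: lead(6x⁵ − 34x⁴ + 44x³ + 2x² − 30x + 13) ÷ lead(D) = 6x⁵ ÷ −3x³ = −2x². Subtract (−2x²)·D = 6x⁵ − 16x⁴ + 14x³ − 4x². Remainder: −18x⁴ + 30x³ + 6x² − 30x + 13.
Step 4: lead(−18x⁴ + 30x³ + 6x² − 30x + 13) ÷ lead(D) = −18x⁴ ÷ −3x³ = 6x. Subtract (6x)·D = −18x⁴ + 48x³ − 42x² + 12x. Remainder: −18x³ + 48x² − 42x + 13.
Step 5: lead(−18x³ + 48x² − 42x + 13) ÷ lead(D) = −18x³ ÷ −3x³ = 6. Subtract (6)·D = −18x³ + 48x² − 42x + 12. Remainder: 1.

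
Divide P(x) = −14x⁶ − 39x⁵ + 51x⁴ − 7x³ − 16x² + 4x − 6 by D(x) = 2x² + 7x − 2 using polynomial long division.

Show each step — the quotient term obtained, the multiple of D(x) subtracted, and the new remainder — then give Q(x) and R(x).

Q(x) = −7x⁴ + 5x³ + x² − 2x; R(x) = −6

Step 1: lead(−14x⁶ − 39x⁵ + 51x⁴ − 7x³ − 16x² + 4x − 6) ÷ lead(D) = −14x⁶ ÷ 2x² = −7x⁴. Subtract (−7x⁴)·D = −14x⁶ − 49x⁵ + 14x⁴. Remainder: 10x⁵ + 37x⁴ − 7x³ − 16x² + 4x − 6.
Step 2: lead(10x⁵ + 37x⁴ − 7x³ − 16x² + 4x − 6) ÷ lead(D) = 10x⁵ ÷ 2x² = 5x³. Subtract (5x³)·D = 10x⁵ + 35x⁴ − 10x³. Remainder: 2x⁴ + 3x³ − 16x² + 4x − 6.
Step 3: lead(2x⁴ + 3x³ − 16x² + 4x − 6) ÷ lead(D) = 2x⁴ ÷ 2x² = x². Subtract (x²)·D = 2x⁴ + 7x³ − 2x². Remainder: −4x³ − 14x² + 4x − 6.
Step 4: lead(−4x³ − 14x² + 4x − 6) ÷ lead(D) = −4x³ ÷ 2x² = −2x. Subtract (−2x)·D = −4x³ − 14x² + 4x. Remainder: −6.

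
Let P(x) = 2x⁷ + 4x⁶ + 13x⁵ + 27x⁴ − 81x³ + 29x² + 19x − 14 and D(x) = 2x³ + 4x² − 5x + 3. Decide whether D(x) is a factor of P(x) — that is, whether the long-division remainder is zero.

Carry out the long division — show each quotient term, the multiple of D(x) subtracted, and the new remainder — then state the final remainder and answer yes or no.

Step 1: lead(2x⁷ + 4x⁶ + 13x⁵ + 27x⁴ − 81x³ + 29x² + 19x − 14) ÷ lead(D) = 2x⁷ ÷ 2x³ = x⁴. Subtract (x⁴)·D = 2x⁷ + 4x⁶ − 5x⁵ + 3x⁴. Remainder: 18x⁵ + 24x⁴ − 81x³ + 29x² + 19x − 14.
Step 2: lead(18x⁵ + 24x⁴ − 81x³ + 29x² + 19x − 14) ÷ lead(D) = 18x⁵ ÷ 2x³ = 9x². Subtract (9x²)·D = 18x⁵ + 36x⁴ − 45x³ + 27x². Remainder: −12x⁴ − 36x³ + 2x² + 19x − 14.
Step 3: lead(−12x⁴ − 36x³ + 2x² + 19x − 14) ÷ lead(D) = −12x⁴ ÷ 2x³ = −6x. Subtract (−6x)·D = −12x⁴ − 24x³ + 30x² − 18x. Remainder: −12x³ − 28x² + 37x − 14.
Step 4: lead(−12x³ − 28x² + 37x − 14) ÷ lead(D) = −12x³ ÷ 2x³ = −6. Subtract (−6)·D = −12x³ − 24x² + 30x − 18. Remainder: −4x² + 7x + 4.

R(x) = −4x² + 7x + 4, so D(x) is not a factor of P(x). no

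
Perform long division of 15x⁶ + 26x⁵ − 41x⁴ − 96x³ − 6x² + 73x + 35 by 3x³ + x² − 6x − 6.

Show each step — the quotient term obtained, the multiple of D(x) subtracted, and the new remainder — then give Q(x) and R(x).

Q(x) = 5x³ + 7x² − 6x − 6; R(x) = 6x² + x − 1

Step 1: lead(15x⁶ + 26x⁵ − 41x⁴ − 96x³ − 6x² + 73x + 35) ÷ lead(D) = 15x⁶ ÷ 3x³ = 5x³. Subtract (5x³)·D = 15x⁶ + 5x⁵ − 30x⁴ − 30x³. Remainder: 21x⁵ − 11x⁴ − 66x³ − 6x² + 73x + 35.
Step 2: lead(21x⁵ − 11x⁴ − 66x³ − 6x² + 73x + 35) ÷ lead(D) = 21x⁵ ÷ 3x³ = 7x². Subtract (7x²)·D = 21x⁵ + 7x⁴ − 42x³ − 42x². Remainder: −18x⁴ − 24x³ + 36x² + 73x + 35.
Step 3: lead(−18x⁴ − 24x³ + 36x² + 73x + 35) ÷ lead(D) = −18x⁴ ÷ 3x³ = −6x. Subtract (−6x)·D = −18x⁴ − 6x³ + 36x² + 36x. Remainder: −18x³ + 37x + 35.
Step 4: lead(−18x³ + 37x + 35) ÷ lead(D) = −18x³ ÷ 3x³ = −6. Subtract (−6)·D = −18x³ − 6x² + 36x + 36. Remainder: 6x² + x − 1.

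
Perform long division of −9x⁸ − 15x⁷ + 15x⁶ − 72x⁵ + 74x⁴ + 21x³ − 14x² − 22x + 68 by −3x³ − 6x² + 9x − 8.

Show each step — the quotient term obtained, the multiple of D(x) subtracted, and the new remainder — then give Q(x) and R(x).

Q(x) = 3x⁵ − x⁴ + 6x³ + x² − 6x − 8; R(x) = 2x + 4

Step 1: lead(−9x⁸ − 15x⁷ + 15x⁶ − 72x⁵ + 74x⁴ + 21x³ − 14x² − 22x + 68) ÷ lead(D) = −9x⁸ ÷ −3x³ = 3x⁵. Subtract (3x⁵)·D = −9x⁸ − 18x⁷ + 27x⁶ − 24x⁵. Remainder: 3x⁷ − 12x⁶ − 48x⁵ + 74x⁴ + 21x³ − 14x² − 22x + 68.
Step 2: lead(3x⁷ − 12x⁶ − 48x⁵ + 74x⁴ + 21x³ − 14x² − 22x + 68) ÷ lead(D) = 3x⁷ ÷ −3x³ = −x⁴. Subtract (−x⁴)·D = 3x⁷ + 6x⁶ − 9x⁵ + 8x⁴. Remainder: −18x⁶ − 39x⁵ + 66x⁴ + 21x³ − 14x² − 22x + 68.
Step 3: lead(−18x⁶ − 39x⁵ + 66x⁴ + 21x³ − 14x² − 22x + 68) ÷ lead(D) = −18x⁶ ÷ −3x³ = 6x³. Subtract (6x³)·D = −18x⁶ − 36x⁵ + 54x⁴ − 48x³. Remainder: −3x⁵ + 12x⁴ + 69x³ − 14x² − 22x + 68.
Step 4: lead(−3x⁵ + 12x⁴ + 69x³ − 14x² − 22x + 68) ÷ lead(D) = −3x⁵ ÷ −3x³ = x². Subtract (x²)·D = −3x⁵ − 6x⁴ + 9x³ − 8x². Remainder: 18x⁴ + 60x³ − 6x² − 22x + 68.
Step 5: lead(18x⁴ + 60x³ − 6x² − 22x + 68) ÷ lead(D) = 18x⁴ ÷ −3x³ = −6x. Subtract (−6x)·D = 18x⁴ + 36x³ − 54x² + 48x. Remainder: 24x³ + 48x² − 70x + 68.
Step 6: lead(24x³ + 48x² − 70x + 68) ÷ lead(D) = 24x³ ÷ −3x³ = −8. Subtract (−8)·D = 24x³ + 48x² − 72x + 64. Remainder: 2x + 4.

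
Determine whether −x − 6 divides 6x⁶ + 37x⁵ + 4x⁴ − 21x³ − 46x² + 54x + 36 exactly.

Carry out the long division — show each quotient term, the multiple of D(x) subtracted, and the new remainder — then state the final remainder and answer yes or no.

R(x) = 0, so D(x) is a factor of P(x). yes

Step 1: lead(6x⁶ + 37x⁵ + 4x⁴ − 21x³ − 46x² + 54x + 36) ÷ lead(D) = 6x⁶ ÷ −x = −6x⁵. Subtract (−6x⁵)·D = 6x⁶ + 36x⁵. Remainder: x⁵ + 4x⁴ − 21x³ − 46x² + 54x + 36.
Step 2: lead(x⁵ + 4x⁴ − 21x³ − 46x² + 54x + 36) ÷ lead(D) = x⁵ ÷ −x = −x⁴. Subtract (−x⁴)·D = x⁵ + 6x⁴. Remainder: −2x⁴ − 21x³ − 46x² + 54x + 36.
Step 3: lead(−2x⁴ − 21x³ − 46x² + 54x + 36) ÷ lead(D) = −2x⁴ ÷ −x = 2x³. Subtract (2x³)·D = −2x⁴ − 12x³. Remainder: −9x³ − 46x² + 54x + 36.
Step 4: lead(−9x³ − 46x² + 54x + 36) ÷ lead(D) = −9x³ ÷ −x = 9x². Subtract (9x²)·D = −9x³ − 54x². Remainder: 8x² + 54x + 36.
Step 5: lead(8x² + 54x + 36) ÷ lead(D) = 8x² ÷ −x = −8x. Subtract (−8x)·D = 8x² + 48x. Remainder: 6x + 36.
Step 6: lead(6x + 36) ÷ lead(D) = 6x ÷ −x = −6. Subtract (−6)·D = 6x + 36. Remainder: 0.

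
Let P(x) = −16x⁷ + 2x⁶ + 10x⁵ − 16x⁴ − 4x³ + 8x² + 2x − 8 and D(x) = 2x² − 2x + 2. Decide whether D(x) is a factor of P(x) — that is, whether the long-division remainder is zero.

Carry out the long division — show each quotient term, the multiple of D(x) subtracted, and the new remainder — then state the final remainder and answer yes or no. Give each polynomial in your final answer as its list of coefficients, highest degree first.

Step 1: lead(−16x⁷ + 2x⁶ + 10x⁵ − 16x⁴ − 4x³ + 8x² + 2x − 8) ÷ lead(D) = −16x⁷ ÷ 2x² = −8x⁵. Subtract (−8x⁵)·D = −16x⁷ + 16x⁶ − 16x⁵. Remainder: −14x⁶ + 26x⁵ − 16x⁴ − 4x³ + 8x² + 2x − 8.
Step 2: lead(−14x⁶ + 26x⁵ − 16x⁴ − 4x³ + 8x² + 2x − 8) ÷ lead(D) = −14x⁶ ÷ 2x² = −7x⁴. Subtract (−7x⁴)·D = −14x⁶ + 14x⁵ − 14x⁴. Remainder: 12x⁵ − 2x⁴ − 4x³ + 8x² + 2x − 8.
Step 3: lead(12x⁵ − 2x⁴ − 4x³ + 8x² + 2x − 8) ÷ lead(D) = 12x⁵ ÷ 2x² = 6x³. Subtract (6x³)·D = 12x⁵ − 12x⁴ + 12x³. Remainder: 10x⁴ − 16x³ + 8x² + 2x − 8.
Step 4: lead(10x⁴ − 16x³ + 8x² + 2x − 8) ÷ lead(D) = 10x⁴ ÷ 2x² = 5x². Subtract (5x²)·D = 10x⁴ − 10x³ + 10x². Remainder: −6x³ − 2x² + 2x − 8.
Step 5: lead(−6x³ − 2x² + 2x − 8) ÷ lead(D) = −6x³ ÷ 2x² = −3x. Subtract (−3x)·D = −6x³ + 6x² − 6x. Remainder: −8x² + 8x − 8.
Step 6: lead(−8x² + 8x − 8) ÷ lead(D) = −8x² ÷ 2x² = −4. Subtract (−4)·D = −8x² + 8x − 8. Remainder: 0.

R = [0], so D(x) is a factor of P(x). yes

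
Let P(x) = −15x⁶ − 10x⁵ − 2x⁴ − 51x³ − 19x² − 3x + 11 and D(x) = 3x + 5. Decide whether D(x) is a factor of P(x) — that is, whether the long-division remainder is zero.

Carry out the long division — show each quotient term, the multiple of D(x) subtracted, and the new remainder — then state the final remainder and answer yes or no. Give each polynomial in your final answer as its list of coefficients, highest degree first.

Step 1: lead(−15x⁶ − 10x⁵ − 2x⁴ − 51x³ − 19x² − 3x + 11) ÷ lead(D) = −15x⁶ ÷ 3x = −5x⁵. Subtract (−5x⁵)·D = −15x⁶ − 25x⁵. Remainder: 15x⁵ − 2x⁴ − 51x³ − 19x² − 3x + 11.
Step 2: lead(15x⁵ − 2x⁴ − 51x³ − 19x² − 3x + 11) ÷ lead(D) = 15x⁵ ÷ 3x = 5x⁴. Subtract (5x⁴)·D = 15x⁵ + 25x⁴. Remainder: −27x⁴ − 51x³ − 19x² − 3x + 11.
Step 3: lead(−27x⁴ − 51x³ − 19x² − 3x + 11) ÷ lead(D) = −27x⁴ ÷ 3x = −9x³. Subtract (−9x³)·D = −27x⁴ − 45x³. Remainder: −6x³ − 19x² − 3x + 11.
Step 4: lead(−6x³ − 19x² − 3x + 11) ÷ lead(D) = −6x³ ÷ 3x = −2x². Subtract (−2x²)·D = −6x³ − 10x². Remainder: −9x² − 3x + 11.
Step 5: lead(−9x² − 3x + 11) ÷ lead(D) = −9x² ÷ 3x = −3x. Subtract (−3x)·D = −9x² − 15x. Remainder: 12x + 11.
Step 6: lead(12x + 11) ÷ lead(D) = 12x ÷ 3x = 4. Subtract (4)·D = 12x + 20. Remainder: −9.

R = [-9], so D(x) is not a factor of P(x). no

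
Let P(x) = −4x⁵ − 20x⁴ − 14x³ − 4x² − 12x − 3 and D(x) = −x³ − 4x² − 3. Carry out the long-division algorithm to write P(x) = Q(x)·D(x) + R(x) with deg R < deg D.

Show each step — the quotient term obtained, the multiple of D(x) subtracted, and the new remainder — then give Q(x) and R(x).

Step 1: lead(−4x⁵ − 20x⁴ − 14x³ − 4x² − 12x − 3) ÷ lead(D) = −4x⁵ ÷ −x³ = 4x². Subtract (4x²)·D = −4x⁵ − 16x⁴ − 12x². Remainder: −4x⁴ − 14x³ + 8x² − 12x − 3.
Step 2: lead(−4x⁴ − 14x³ + 8x² − 12x − 3) ÷ lead(D) = −4x⁴ ÷ −x³ = 4x. Subtract (4x)·D = −4x⁴ − 16x³ − 12x. Remainder: 2x³ + 8x² − 3.
Step 3: lead(2x³ + 8x² − 3) ÷ lead(D) = 2x³ ÷ −x³ = −2. Subtract (−2)·D = 2x³ + 8x² + 6. Remainder: −9.

Q(x) = 4x² + 4x − 2; R(x) = −9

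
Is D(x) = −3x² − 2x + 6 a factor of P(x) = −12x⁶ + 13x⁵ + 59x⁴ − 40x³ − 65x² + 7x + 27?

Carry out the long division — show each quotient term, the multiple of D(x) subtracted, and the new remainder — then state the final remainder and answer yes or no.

Step 1: lead(−12x⁶ + 13x⁵ + 59x⁴ − 40x³ − 65x² + 7x + 27) ÷ lead(D) = −12x⁶ ÷ −3x² = 4x⁴. Subtract (4x⁴)·D = −12x⁶ − 8x⁵ + 24x⁴. Remainder: 21x⁵ + 35x⁴ − 40x³ − 65x² + 7x + 27.
Step 2: lead(21x⁵ + 35x⁴ − 40x³ − 65x² + 7x + 27) ÷ lead(D) = 21x⁵ ÷ −3x² = −7x³. Subtract (−7x³)·D = 21x⁵ + 14x⁴ − 42x³. Remainder: 21x⁴ + 2x³ − 65x² + 7x + 27.
Step 3: lead(21x⁴ + 2x³ − 65x² + 7x + 27) ÷ lead(D) = 21x⁴ ÷ −3x² = −7x². Subtract (−7x²)·D = 21x⁴ + 14x³ − 42x². Remainder: −12x³ − 23x² + 7x + 27.
Step 4: lead(−12x³ − 23x² + 7x + 27) ÷ lead(D) = −12x³ ÷ −3x² = 4x. Subtract (4x)·D = −12x³ − 8x² + 24x. Remainder: −15x² − 17x + 27.
Step 5: lead(−15x² − 17x + 27) ÷ lead(D) = −15x² ÷ −3x² = 5. Subtract (5)·D = −15x² − 10x + 30. Remainder: −7x − 3.

R(x) = −7x − 3, so D(x) is not a factor of P(x). no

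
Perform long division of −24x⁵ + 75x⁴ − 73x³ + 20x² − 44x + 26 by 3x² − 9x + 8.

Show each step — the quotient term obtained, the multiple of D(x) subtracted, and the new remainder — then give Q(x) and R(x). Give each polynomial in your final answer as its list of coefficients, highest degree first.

Step 1: lead(−24x⁵ + 75x⁴ − 73x³ + 20x² − 44x + 26) ÷ lead(D) = −24x⁵ ÷ 3x² = −8x³. Subtract (−8x³)·D = −24x⁵ + 72x⁴ − 64x³. Remainder: 3x⁴ − 9x³ + 20x² − 44x + 26.
Step 2: lead(3x⁴ − 9x³ + 20x² − 44x + 26) ÷ lead(D) = 3x⁴ ÷ 3x² = x². Subtract (x²)·D = 3x⁴ − 9x³ + 8x². Remainder: 12x² − 44x + 26.
Step 3: lead(12x² − 44x + 26) ÷ lead(D) = 12x² ÷ 3x² = 4. Subtract (4)·D = 12x² − 36x + 32. Remainder: −8x − 6.

Q = [-8, 1, 0, 4]; R = [-8, -6]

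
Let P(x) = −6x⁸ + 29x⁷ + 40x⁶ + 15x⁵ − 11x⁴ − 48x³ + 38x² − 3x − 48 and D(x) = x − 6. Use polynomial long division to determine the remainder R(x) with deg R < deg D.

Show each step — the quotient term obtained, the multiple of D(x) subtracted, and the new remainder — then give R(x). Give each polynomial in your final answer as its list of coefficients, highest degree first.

Step 1: lead(−6x⁸ + 29x⁷ + 40x⁶ + 15x⁵ − 11x⁴ − 48x³ + 38x² − 3x − 48) ÷ lead(D) = −6x⁸ ÷ x = −6x⁷. Subtract (−6x⁷)·D = −6x⁸ + 36x⁷. Remainder: −7x⁷ + 40x⁶ + 15x⁵ − 11x⁴ − 48x³ + 38x² − 3x − 48.
Step 2: lead(−7x⁷ + 40x⁶ + 15x⁵ − 11x⁴ − 48x³ + 38x² − 3x − 48) ÷ lead(D) = −7x⁷ ÷ x = −7x⁶. Subtract (−7x⁶)·D = −7x⁷ + 42x⁶. Remainder: −2x⁶ + 15x⁵ − 11x⁴ − 48x³ + 38x² − 3x − 48.
Step 3: lead(−2x⁶ + 15x⁵ − 11x⁴ − 48x³ + 38x² − 3x − 48) ÷ lead(D) = −2x⁶ ÷ x = −2x⁵. Subtract (−2x⁵)·D = −2x⁶ + 12x⁵. Remainder: 3x⁵ − 11x⁴ − 48x³ + 38x² − 3x − 48.
Step 4: lead(3x⁵ − 11x⁴ − 48x³ + 38x² − 3x − 48) ÷ lead(D) = 3x⁵ ÷ x = 3x⁴. Subtract (3x⁴)·D = 3x⁵ − 18x⁴. Remainder: 7x⁴ − 48x³ + 38x² − 3x − 48.
Step 5: lead(7x⁴ − 48x³ + 38x² − 3x − 48) ÷ lead(D) = 7x⁴ ÷ x = 7x³. Subtract (7x³)·D = 7x⁴ − 42x³. Remainder: −6x³ + 38x² − 3x − 48.
Step 6: lead(−6x³ + 38x² − 3x − 48) ÷ lead(D) = −6x³ ÷ x = −6x². Subtract (−6x²)·D = −6x³ + 36x². Remainder: 2x² − 3x − 48.
Step 7: lead(2x² − 3x − 48) ÷ lead(D) = 2x² ÷ x = 2x. Subtract (2x)·D = 2x² − 12x. Remainder: 9x − 48.
Step 8: lead(9x − 48) ÷ lead(D) = 9x ÷ x = 9. Subtract (9)·D = 9x − 54. Remainder: 6.

R = [6]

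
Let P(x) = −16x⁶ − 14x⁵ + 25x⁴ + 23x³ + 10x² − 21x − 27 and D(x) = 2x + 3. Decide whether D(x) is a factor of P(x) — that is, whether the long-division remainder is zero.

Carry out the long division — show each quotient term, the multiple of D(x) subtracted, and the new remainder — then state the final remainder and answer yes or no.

R(x) = 0, so D(x) is a factor of P(x). yes

Step 1: lead(−16x⁶ − 14x⁵ + 25x⁴ + 23x³ + 10x² − 21x − 27) ÷ lead(D) = −16x⁶ ÷ 2x = −8x⁵. Subtract (−8x⁵)·D = −16x⁶ − 24x⁵. Remainder: 10x⁵ + 25x⁴ + 23x³ + 10x² − 21x − 27.
Step 2: lead(10x⁵ + 25x⁴ + 23x³ + 10x² − 21x − 27) ÷ lead(D) = 10x⁵ ÷ 2x = 5x⁴. Subtract (5x⁴)·D = 10x⁵ + 15x⁴. Remainder: 10x⁴ + 23x³ + 10x² − 21x − 27.
Step 3: lead(10x⁴ + 23x³ + 10x² − 21x − 27) ÷ lead(D) = 10x⁴ ÷ 2x = 5x³. Subtract (5x³)·D = 10x⁴ + 15x³. Remainder: 8x³ + 10x² − 21x − 27.
Step 4: lead(8x³ + 10x² − 21x − 27) ÷ lead(D) = 8x³ ÷ 2x = 4x². Subtract (4x²)·D = 8x³ + 12x². Remainder: −2x² − 21x − 27.
Step 5: lead(−2x² − 21x − 27) ÷ lead(D) = −2x² ÷ 2x = −x. Subtract (−x)·D = −2x² − 3x. Remainder: −18x − 27.
Step 6: lead(−18x − 27) ÷ lead(D) = −18x ÷ 2x = −9. Subtract (−9)·D = −18x − 27. Remainder: 0.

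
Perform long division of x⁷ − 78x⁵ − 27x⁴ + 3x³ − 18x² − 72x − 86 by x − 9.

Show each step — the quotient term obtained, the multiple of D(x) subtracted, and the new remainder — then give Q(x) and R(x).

Step 1: lead(x⁷ − 78x⁵ − 27x⁴ + 3x³ − 18x² − 72x − 86) ÷ lead(D) = x⁷ ÷ x = x⁶. Subtract (x⁶)·D = x⁷ − 9x⁶. Remainder: 9x⁶ − 78x⁵ − 27x⁴ + 3x³ − 18x² − 72x − 86.
Step 2: lead(9x⁶ − 78x⁵ − 27x⁴ + 3x³ − 18x² − 72x − 86) ÷ lead(D) = 9x⁶ ÷ x = 9x⁵. Subtract (9x⁵)·D = 9x⁶ − 81x⁵. Remainder: 3x⁵ − 27x⁴ + 3x³ − 18x² − 72x − 86.
Step 3: lead(3x⁵ − 27x⁴ + 3x³ − 18x² − 72x − 86) ÷ lead(D) = 3x⁵ ÷ x = 3x⁴. Subtract (3x⁴)·D = 3x⁵ − 27x⁴. Remainder: 3x³ − 18x² − 72x − 86.
Step 4: lead(3x³ − 18x² − 72x − 86) ÷ lead(D) = 3x³ ÷ x = 3x². Subtract (3x²)·D = 3x³ − 27x². Remainder: 9x² − 72x − 86.
Step 5: lead(9x² − 72x − 86) ÷ lead(D) = 9x² ÷ x = 9x. Subtract (9x)·D = 9x² − 81x. Remainder: 9x − 86.
Step 6: lead(9x − 86) ÷ lead(D) = 9x ÷ x = 9. Subtract (9)·D = 9x − 81. Remainder: −5.

Q(x) = x⁶ + 9x⁵ + 3x⁴ + 3x² + 9x + 9; R(x) = −5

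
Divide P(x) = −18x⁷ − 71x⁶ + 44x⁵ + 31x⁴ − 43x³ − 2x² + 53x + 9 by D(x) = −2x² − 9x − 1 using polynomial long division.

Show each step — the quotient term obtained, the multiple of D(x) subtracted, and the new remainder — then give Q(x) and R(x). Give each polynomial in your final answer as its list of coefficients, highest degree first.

Q = [9, -5, -4, 5, 1, -6]; R = [3]

Step 1: lead(−18x⁷ − 71x⁶ + 44x⁵ + 31x⁴ − 43x³ − 2x² + 53x + 9) ÷ lead(D) = −18x⁷ ÷ −2x² = 9x⁵. Subtract (9x⁵)·D = −18x⁷ − 81x⁶ − 9x⁵. Remainder: 10x⁶ + 53x⁵ + 31x⁴ − 43x³ − 2x² + 53x + 9.
Step 2: lead(10x⁶ + 53x⁵ + 31x⁴ − 43x³ − 2x² + 53x + 9) ÷ lead(D) = 10x⁶ ÷ −2x² = −5x⁴. Subtract (−5x⁴)·D = 10x⁶ + 45x⁵ + 5x⁴. Remainder: 8x⁵ + 26x⁴ − 43x³ − 2x² + 53x + 9.
Step 3: lead(8x⁵ + 26x⁴ − 43x³ − 2x² + 53x + 9) ÷ lead(D) = 8x⁵ ÷ −2x² = −4x³. Subtract (−4x³)·D = 8x⁵ + 36x⁴ + 4x³. Remainder: −10x⁴ − 47x³ − 2x² + 53x + 9.
Step 4: lead(−10x⁴ − 47x³ − 2x² + 53x + 9) ÷ lead(D) = −10x⁴ ÷ −2x² = 5x². Subtract (5x²)·D = −10x⁴ − 45x³ − 5x². Remainder: −2x³ + 3x² + 53x + 9.
Step 5: lead(−2x³ + 3x² + 53x + 9) ÷ lead(D) = −2x³ ÷ −2x² = x. Subtract (x)·D = −2x³ − 9x² − x. Remainder: 12x² + 54x + 9.
Step 6: lead(12x² + 54x + 9) ÷ lead(D) = 12x² ÷ −2x² = −6. Subtract (−6)·D = 12x² + 54x + 6. Remainder: 3.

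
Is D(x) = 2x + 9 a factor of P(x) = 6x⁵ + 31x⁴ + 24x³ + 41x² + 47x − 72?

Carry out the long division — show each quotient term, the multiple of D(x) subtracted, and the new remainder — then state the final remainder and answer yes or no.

Step 1: lead(6x⁵ + 31x⁴ + 24x³ + 41x² + 47x − 72) ÷ lead(D) = 6x⁵ ÷ 2x = 3x⁴. Subtract (3x⁴)·D = 6x⁵ + 27x⁴. Remainder: 4x⁴ + 24x³ + 41x² + 47x − 72.
Step 2: lead(4x⁴ + 24x³ + 41x² + 47x − 72) ÷ lead(D) = 4x⁴ ÷ 2x = 2x³. Subtract (2x³)·D = 4x⁴ + 18x³. Remainder: 6x³ + 41x² + 47x − 72.
Step 3: lead(6x³ + 41x² + 47x − 72) ÷ lead(D) = 6x³ ÷ 2x = 3x². Subtract (3x²)·D = 6x³ + 27x². Remainder: 14x² + 47x − 72.
Step 4: lead(14x² + 47x − 72) ÷ lead(D) = 14x² ÷ 2x = 7x. Subtract (7x)·D = 14x² + 63x. Remainder: −16x − 72.
Step 5: lead(−16x − 72) ÷ lead(D) = −16x ÷ 2x = −8. Subtract (−8)·D = −16x − 72. Remainder: 0.

R(x) = 0, so D(x) is a factor of P(x). yes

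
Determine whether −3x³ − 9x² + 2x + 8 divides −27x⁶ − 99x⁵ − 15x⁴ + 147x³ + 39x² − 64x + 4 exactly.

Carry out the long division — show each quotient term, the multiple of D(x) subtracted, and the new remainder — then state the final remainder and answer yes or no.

R(x) = 5x² − 8x + 4, so D(x) is not a factor of P(x). no

Step 1: lead(−27x⁶ − 99x⁵ − 15x⁴ + 147x³ + 39x² − 64x + 4) ÷ lead(D) = −27x⁶ ÷ −3x³ = 9x³. Subtract (9x³)·D = −27x⁶ − 81x⁵ + 18x⁴ + 72x³. Remainder: −18x⁵ − 33x⁴ + 75x³ + 39x² − 64x + 4.
Step 2: lead(−18x⁵ − 33x⁴ + 75x³ + 39x² − 64x + 4) ÷ lead(D) = −18x⁵ ÷ −3x³ = 6x². Subtract (6x²)·D = −18x⁵ − 54x⁴ + 12x³ + 48x². Remainder: 21x⁴ + 63x³ − 9x² − 64x + 4.
Step 3: lead(21x⁴ + 63x³ − 9x² − 64x + 4) ÷ lead(D) = 21x⁴ ÷ −3x³ = −7x. Subtract (−7x)·D = 21x⁴ + 63x³ − 14x² − 56x. Remainder: 5x² − 8x + 4.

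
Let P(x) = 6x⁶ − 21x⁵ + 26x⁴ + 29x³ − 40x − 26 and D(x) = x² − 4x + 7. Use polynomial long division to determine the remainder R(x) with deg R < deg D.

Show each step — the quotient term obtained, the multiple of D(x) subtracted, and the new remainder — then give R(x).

R(x) = 2

Step 1: lead(6x⁶ − 21x⁵ + 26x⁴ + 29x³ − 40x − 26) ÷ lead(D) = 6x⁶ ÷ x² = 6x⁴. Subtract (6x⁴)·D = 6x⁶ − 24x⁵ + 42x⁴. Remainder: 3x⁵ − 16x⁴ + 29x³ − 40x − 26.
Step 2: lead(3x⁵ − 16x⁴ + 29x³ − 40x − 26) ÷ lead(D) = 3x⁵ ÷ x² = 3x³. Subtract (3x³)·D = 3x⁵ − 12x⁴ + 21x³. Remainder: −4x⁴ + 8x³ − 40x − 26.
Step 3: lead(−4x⁴ + 8x³ − 40x − 26) ÷ lead(D) = −4x⁴ ÷ x² = −4x². Subtract (−4x²)·D = −4x⁴ + 16x³ − 28x². Remainder: −8x³ + 28x² − 40x − 26.
Step 4: lead(−8x³ + 28x² − 40x − 26) ÷ lead(D) = −8x³ ÷ x² = −8x. Subtract (−8x)·D = −8x³ + 32x² − 56x. Remainder: −4x² + 16x − 26.
Step 5: lead(−4x² + 16x − 26) ÷ lead(D) = −4x² ÷ x² = −4. Subtract (−4)·D = −4x² + 16x − 28. Remainder: 2.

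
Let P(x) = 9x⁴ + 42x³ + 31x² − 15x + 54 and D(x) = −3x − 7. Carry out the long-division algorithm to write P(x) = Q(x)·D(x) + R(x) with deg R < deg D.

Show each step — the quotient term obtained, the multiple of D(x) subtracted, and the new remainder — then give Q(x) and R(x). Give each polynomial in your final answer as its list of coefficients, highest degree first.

Q = [-3, -7, 6, -9]; R = [-9]

Step 1: lead(9x⁴ + 42x³ + 31x² − 15x + 54) ÷ lead(D) = 9x⁴ ÷ −3x = −3x³. Subtract (−3x³)·D = 9x⁴ + 21x³. Remainder: 21x³ + 31x² − 15x + 54.
Step 2: lead(21x³ + 31x² − 15x + 54) ÷ lead(D) = 21x³ ÷ −3x = −7x². Subtract (−7x²)·D = 21x³ + 49x². Remainder: −18x² − 15x + 54.
Step 3: lead(−18x² − 15x + 54) ÷ lead(D) = −18x² ÷ −3x = 6x. Subtract (6x)·D = −18x² − 42x. Remainder: 27x + 54.
Step 4: lead(27x + 54) ÷ lead(D) = 27x ÷ −3x = −9. Subtract (−9)·D = 27x + 63. Remainder: −9.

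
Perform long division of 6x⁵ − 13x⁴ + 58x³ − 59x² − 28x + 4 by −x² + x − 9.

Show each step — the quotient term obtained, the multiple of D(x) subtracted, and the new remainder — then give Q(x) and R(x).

Step 1: lead(6x⁵ − 13x⁴ + 58x³ − 59x² − 28x + 4) ÷ lead(D) = 6x⁵ ÷ −x² = −6x³. Subtract (−6x³)·D = 6x⁵ − 6x⁴ + 54x³. Remainder: −7x⁴ + 4x³ − 59x² − 28x + 4.
Step 2: lead(−7x⁴ + 4x³ − 59x² − 28x + 4) ÷ lead(D) = −7x⁴ ÷ −x² = 7x². Subtract (7x²)·D = −7x⁴ + 7x³ − 63x². Remainder: −3x³ + 4x² − 28x + 4.
Step 3: lead(−3x³ + 4x² − 28x + 4) ÷ lead(D) = −3x³ ÷ −x² = 3x. Subtract (3x)·D = −3x³ + 3x² − 27x. Remainder: x² − x + 4.
Step 4: lead(x² − x + 4) ÷ lead(D) = x² ÷ −x² = −1. Subtract (−1)·D = x² − x + 9. Remainder: −5.

Q(x) = −6x³ + 7x² + 3x − 1; R(x) = −5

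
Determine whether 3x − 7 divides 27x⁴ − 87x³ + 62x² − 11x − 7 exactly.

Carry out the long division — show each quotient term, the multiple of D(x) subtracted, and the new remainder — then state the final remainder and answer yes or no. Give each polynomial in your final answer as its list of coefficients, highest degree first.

Step 1: lead(27x⁴ − 87x³ + 62x² − 11x − 7) ÷ lead(D) = 27x⁴ ÷ 3x = 9x³. Subtract (9x³)·D = 27x⁴ − 63x³. Remainder: −24x³ + 62x² − 11x − 7.
Step 2: lead(−24x³ + 62x² − 11x − 7) ÷ lead(D) = −24x³ ÷ 3x = −8x². Subtract (−8x²)·D = −24x³ + 56x². Remainder: 6x² − 11x − 7.
Step 3: lead(6x² − 11x − 7) ÷ lead(D) = 6x² ÷ 3x = 2x. Subtract (2x)·D = 6x² − 14x. Remainder: 3x − 7.
Step 4: lead(3x − 7) ÷ lead(D) = 3x ÷ 3x = 1. Subtract (1)·D = 3x − 7. Remainder: 0.

R = [0], so D(x) is a factor of P(x). yes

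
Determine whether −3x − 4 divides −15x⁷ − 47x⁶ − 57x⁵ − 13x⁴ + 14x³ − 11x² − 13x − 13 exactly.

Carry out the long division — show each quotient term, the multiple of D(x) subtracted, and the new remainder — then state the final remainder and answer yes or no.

R(x) = −1, so D(x) is not a factor of P(x). no

Step 1: lead(−15x⁷ − 47x⁶ − 57x⁵ − 13x⁴ + 14x³ − 11x² − 13x − 13) ÷ lead(D) = −15x⁷ ÷ −3x = 5x⁶. Subtract (5x⁶)·D = −15x⁷ − 20x⁶. Remainder: −27x⁶ − 57x⁵ − 13x⁴ + 14x³ − 11x² − 13x − 13.
Step 2: lead(−27x⁶ − 57x⁵ − 13x⁴ + 14x³ − 11x² − 13x − 13) ÷ lead(D) = −27x⁶ ÷ −3x = 9x⁵. Subtract (9x⁵)·D = −27x⁶ − 36x⁵. Remainder: −21x⁵ − 13x⁴ + 14x³ − 11x² − 13x − 13.
Step 3: lead(−21x⁵ − 13x⁴ + 14x³ − 11x² − 13x − 13) ÷ lead(D) = −21x⁵ ÷ −3x = 7x⁴. Subtract (7x⁴)·D = −21x⁵ − 28x⁴. Remainder: 15x⁴ + 14x³ − 11x² − 13x − 13.
Step 4: lead(15x⁴ + 14x³ − 11x² − 13x − 13) ÷ lead(D) = 15x⁴ ÷ −3x = −5x³. Subtract (−5x³)·D = 15x⁴ + 20x³. Remainder: −6x³ − 11x² − 13x − 13.
Step 5: lead(−6x³ − 11x² − 13x − 13) ÷ lead(D) = −6x³ ÷ −3x = 2x². Subtract (2x²)·D = −6x³ − 8x². Remainder: −3x² − 13x − 13.
Step 6: lead(−3x² − 13x − 13) ÷ lead(D) = −3x² ÷ −3x = x. Subtract (x)·D = −3x² − 4x. Remainder: −9x − 13.
Step 7: lead(−9x − 13) ÷ lead(D) = −9x ÷ −3x = 3. Subtract (3)·D = −9x − 12. Remainder: −1.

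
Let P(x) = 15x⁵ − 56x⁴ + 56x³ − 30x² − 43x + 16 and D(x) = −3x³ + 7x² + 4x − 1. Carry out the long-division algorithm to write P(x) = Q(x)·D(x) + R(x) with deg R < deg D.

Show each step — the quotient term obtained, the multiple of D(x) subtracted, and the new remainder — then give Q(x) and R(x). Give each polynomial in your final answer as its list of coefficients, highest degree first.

Q = [-5, 7, -9]; R = [7]

Step 1: lead(15x⁵ − 56x⁴ + 56x³ − 30x² − 43x + 16) ÷ lead(D) = 15x⁵ ÷ −3x³ = −5x². Subtract (−5x²)·D = 15x⁵ − 35x⁴ − 20x³ + 5x². Remainder: −21x⁴ + 76x³ − 35x² − 43x + 16.
Step 2: lead(−21x⁴ + 76x³ − 35x² − 43x + 16) ÷ lead(D) = −21x⁴ ÷ −3x³ = 7x. Subtract (7x)·D = −21x⁴ + 49x³ + 28x² − 7x. Remainder: 27x³ − 63x² − 36x + 16.
Step 3: lead(27x³ − 63x² − 36x + 16) ÷ lead(D) = 27x³ ÷ −3x³ = −9. Subtract (−9)·D = 27x³ − 63x² − 36x + 9. Remainder: 7.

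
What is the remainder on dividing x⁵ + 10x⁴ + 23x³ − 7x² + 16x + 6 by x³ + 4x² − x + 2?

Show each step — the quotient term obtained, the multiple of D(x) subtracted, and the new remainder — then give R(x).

R(x) = −3x² + 4x + 6

Step 1: lead(x⁵ + 10x⁴ + 23x³ − 7x² + 16x + 6) ÷ lead(D) = x⁵ ÷ x³ = x². Subtract (x²)·D = x⁵ + 4x⁴ − x³ + 2x². Remainder: 6x⁴ + 24x³ − 9x² + 16x + 6.
Step 2: lead(6x⁴ + 24x³ − 9x² + 16x + 6) ÷ lead(D) = 6x⁴ ÷ x³ = 6x. Subtract (6x)·D = 6x⁴ + 24x³ − 6x² + 12x. Remainder: −3x² + 4x + 6.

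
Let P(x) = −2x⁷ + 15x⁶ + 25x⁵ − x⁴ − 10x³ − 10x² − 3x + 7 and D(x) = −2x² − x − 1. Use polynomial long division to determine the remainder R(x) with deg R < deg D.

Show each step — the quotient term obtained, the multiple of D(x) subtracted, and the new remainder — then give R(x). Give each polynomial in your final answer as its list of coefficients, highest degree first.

R = [5]

Step 1: lead(−2x⁷ + 15x⁶ + 25x⁵ − x⁴ − 10x³ − 10x² − 3x + 7) ÷ lead(D) = −2x⁷ ÷ −2x² = x⁵. Subtract (x⁵)·D = −2x⁷ − x⁶ − x⁵. Remainder: 16x⁶ + 26x⁵ − x⁴ − 10x³ − 10x² − 3x + 7.
Step 2: lead(16x⁶ + 26x⁵ − x⁴ − 10x³ − 10x² − 3x + 7) ÷ lead(D) = 16x⁶ ÷ −2x² = −8x⁴. Subtract (−8x⁴)·D = 16x⁶ + 8x⁵ + 8x⁴. Remainder: 18x⁵ − 9x⁴ − 10x³ − 10x² − 3x + 7.
Step 3: lead(18x⁵ − 9x⁴ − 10x³ − 10x² − 3x + 7) ÷ lead(D) = 18x⁵ ÷ −2x² = −9x³. Subtract (−9x³)·D = 18x⁵ + 9x⁴ + 9x³. Remainder: −18x⁴ − 19x³ − 10x² − 3x + 7.
Step 4: lead(−18x⁴ − 19x³ − 10x² − 3x + 7) ÷ lead(D) = −18x⁴ ÷ −2x² = 9x². Subtract (9x²)·D = −18x⁴ − 9x³ − 9x². Remainder: −10x³ − x² − 3x + 7.
Step 5: lead(−10x³ − x² − 3x + 7) ÷ lead(D) = −10x³ ÷ −2x² = 5x. Subtract (5x)·D = −10x³ − 5x² − 5x. Remainder: 4x² + 2x + 7.
Step 6: lead(4x² + 2x + 7) ÷ lead(D) = 4x² ÷ −2x² = −2. Subtract (−2)·D = 4x² + 2x + 2. Remainder: 5.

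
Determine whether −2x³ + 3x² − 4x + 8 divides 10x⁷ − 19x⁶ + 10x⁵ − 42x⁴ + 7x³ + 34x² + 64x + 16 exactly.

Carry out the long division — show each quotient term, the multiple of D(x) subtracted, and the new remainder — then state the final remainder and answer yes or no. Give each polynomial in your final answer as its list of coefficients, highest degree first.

R = [0], so D(x) is a factor of P(x). yes

Step 1: lead(10x⁷ − 19x⁶ + 10x⁵ − 42x⁴ + 7x³ + 34x² + 64x + 16) ÷ lead(D) = 10x⁷ ÷ −2x³ = −5x⁴. Subtract (−5x⁴)·D = 10x⁷ − 15x⁶ + 20x⁵ − 40x⁴. Remainder: −4x⁶ − 10x⁵ − 2x⁴ + 7x³ + 34x² + 64x + 16.
Step 2: lead(−4x⁶ − 10x⁵ − 2x⁴ + 7x³ + 34x² + 64x + 16) ÷ lead(D) = −4x⁶ ÷ −2x³ = 2x³. Subtract (2x³)·D = −4x⁶ + 6x⁵ − 8x⁴ + 16x³. Remainder: −16x⁵ + 6x⁴ − 9x³ + 34x² + 64x + 16.
Step 3: lead(−16x⁵ + 6x⁴ − 9x³ + 34x² + 64x + 16) ÷ lead(D) = −16x⁵ ÷ −2x³ = 8x². Subtract (8x²)·D = −16x⁵ + 24x⁴ − 32x³ + 64x². Remainder: −18x⁴ + 23x³ − 30x² + 64x + 16.
Step 4: lead(−18x⁴ + 23x³ − 30x² + 64x + 16) ÷ lead(D) = −18x⁴ ÷ −2x³ = 9x. Subtract (9x)·D = −18x⁴ + 27x³ − 36x² + 72x. Remainder: −4x³ + 6x² − 8x + 16.
Step 5: lead(−4x³ + 6x² − 8x + 16) ÷ lead(D) = −4x³ ÷ −2x³ = 2. Subtract (2)·D = −4x³ + 6x² − 8x + 16. Remainder: 0.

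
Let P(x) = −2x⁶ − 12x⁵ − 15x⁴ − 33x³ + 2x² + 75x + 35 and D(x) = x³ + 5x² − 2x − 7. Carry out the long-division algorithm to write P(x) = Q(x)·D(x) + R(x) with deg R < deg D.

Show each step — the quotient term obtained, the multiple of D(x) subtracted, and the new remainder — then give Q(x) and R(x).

Step 1: lead(−2x⁶ − 12x⁵ − 15x⁴ − 33x³ + 2x² + 75x + 35) ÷ lead(D) = −2x⁶ ÷ x³ = −2x³. Subtract (−2x³)·D = −2x⁶ − 10x⁵ + 4x⁴ + 14x³. Remainder: −2x⁵ − 19x⁴ − 47x³ + 2x² + 75x + 35.
Step 2: lead(−2x⁵ − 19x⁴ − 47x³ + 2x² + 75x + 35) ÷ lead(D) = −2x⁵ ÷ x³ = −2x². Subtract (−2x²)·D = −2x⁵ − 10x⁴ + 4x³ + 14x². Remainder: −9x⁴ − 51x³ − 12x² + 75x + 35.
Step 3: lead(−9x⁴ − 51x³ − 12x² + 75x + 35) ÷ lead(D) = −9x⁴ ÷ x³ = −9x. Subtract (−9x)·D = −9x⁴ − 45x³ + 18x² + 63x. Remainder: −6x³ − 30x² + 12x + 35.
Step 4: lead(−6x³ − 30x² + 12x + 35) ÷ lead(D) = −6x³ ÷ x³ = −6. Subtract (−6)·D = −6x³ − 30x² + 12x + 42. Remainder: −7.

Q(x) = −2x³ − 2x² − 9x − 6; R(x) = −7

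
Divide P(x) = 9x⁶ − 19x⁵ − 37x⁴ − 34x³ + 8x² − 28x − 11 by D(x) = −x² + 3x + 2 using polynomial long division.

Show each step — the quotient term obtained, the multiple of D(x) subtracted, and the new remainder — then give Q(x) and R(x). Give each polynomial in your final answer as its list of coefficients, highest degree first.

Q = [-9, -8, -5, 3, -9]; R = [-7, 7]

Step 1: lead(9x⁶ − 19x⁵ − 37x⁴ − 34x³ + 8x² − 28x − 11) ÷ lead(D) = 9x⁶ ÷ −x² = −9x⁴. Subtract (−9x⁴)·D = 9x⁶ − 27x⁵ − 18x⁴. Remainder: 8x⁵ − 19x⁴ − 34x³ + 8x² − 28x − 11.
Step 2: lead(8x⁵ − 19x⁴ − 34x³ + 8x² − 28x − 11) ÷ lead(D) = 8x⁵ ÷ −x² = −8x³. Subtract (−8x³)·D = 8x⁵ − 24x⁴ − 16x³. Remainder: 5x⁴ − 18x³ + 8x² − 28x − 11.
Step 3: lead(5x⁴ − 18x³ + 8x² − 28x − 11) ÷ lead(D) = 5x⁴ ÷ −x² = −5x². Subtract (−5x²)·D = 5x⁴ − 15x³ − 10x². Remainder: −3x³ + 18x² − 28x − 11.
Step 4: lead(−3x³ + 18x² − 28x − 11) ÷ lead(D) = −3x³ ÷ −x² = 3x. Subtract (3x)·D = −3x³ + 9x² + 6x. Remainder: 9x² − 34x − 11.
Step 5: lead(9x² − 34x − 11) ÷ lead(D) = 9x² ÷ −x² = −9. Subtract (−9)·D = 9x² − 27x − 18. Remainder: −7x + 7.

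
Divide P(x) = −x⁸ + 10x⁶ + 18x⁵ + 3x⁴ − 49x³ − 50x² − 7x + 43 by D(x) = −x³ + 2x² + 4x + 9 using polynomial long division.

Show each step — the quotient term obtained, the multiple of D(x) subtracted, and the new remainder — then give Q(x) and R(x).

Q(x) = x⁵ + 2x⁴ − 2x³ − 5x² − 3x + 5; R(x) = −3x² − 2

Step 1: lead(−x⁸ + 10x⁶ + 18x⁵ + 3x⁴ − 49x³ − 50x² − 7x + 43) ÷ lead(D) = −x⁸ ÷ −x³ = x⁵. Subtract (x⁵)·D = −x⁸ + 2x⁷ + 4x⁶ + 9x⁵. Remainder: −2x⁷ + 6x⁶ + 9x⁵ + 3x⁴ − 49x³ − 50x² − 7x + 43.
Step 2: lead(−2x⁷ + 6x⁶ + 9x⁵ + 3x⁴ − 49x³ − 50x² − 7x + 43) ÷ lead(D) = −2x⁷ ÷ −x³ = 2x⁴. Subtract (2x⁴)·D = −2x⁷ + 4x⁶ + 8x⁵ + 18x⁴. Remainder: 2x⁶ + x⁵ − 15x⁴ − 49x³ − 50x² − 7x + 43.
Step 3: lead(2x⁶ + x⁵ − 15x⁴ − 49x³ − 50x² − 7x + 43) ÷ lead(D) = 2x⁶ ÷ −x³ = −2x³. Subtract (−2x³)·D = 2x⁶ − 4x⁵ − 8x⁴ − 18x³. Remainder: 5x⁵ − 7x⁴ − 31x³ − 50x² − 7x + 43.
Step 4: lead(5x⁵ − 7x⁴ − 31x³ − 50x² − 7x + 43) ÷ lead(D) = 5x⁵ ÷ −x³ = −5x². Subtract (−5x²)·D = 5x⁵ − 10x⁴ − 20x³ − 45x². Remainder: 3x⁴ − 11x³ − 5x² − 7x + 43.
Step 5: lead(3x⁴ − 11x³ − 5x² − 7x + 43) ÷ lead(D) = 3x⁴ ÷ −x³ = −3x. Subtract (−3x)·D = 3x⁴ − 6x³ − 12x² − 27x. Remainder: −5x³ + 7x² + 20x + 43.
Step 6: lead(−5x³ + 7x² + 20x + 43) ÷ lead(D) = −5x³ ÷ −x³ = 5. Subtract (5)·D = −5x³ + 10x² + 20x + 45. Remainder: −3x² − 2.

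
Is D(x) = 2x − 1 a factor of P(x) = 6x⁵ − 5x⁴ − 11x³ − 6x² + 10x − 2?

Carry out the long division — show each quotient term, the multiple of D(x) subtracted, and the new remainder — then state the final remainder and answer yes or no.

Step 1: lead(6x⁵ − 5x⁴ − 11x³ − 6x² + 10x − 2) ÷ lead(D) = 6x⁵ ÷ 2x = 3x⁴. Subtract (3x⁴)·D = 6x⁵ − 3x⁴. Remainder: −2x⁴ − 11x³ − 6x² + 10x − 2.
Step 2: lead(−2x⁴ − 11x³ − 6x² + 10x − 2) ÷ lead(D) = −2x⁴ ÷ 2x = −x³. Subtract (−x³)·D = −2x⁴ + x³. Remainder: −12x³ − 6x² + 10x − 2.
Step 3: lead(−12x³ − 6x² + 10x − 2) ÷ lead(D) = −12x³ ÷ 2x = −6x². Subtract (−6x²)·D = −12x³ + 6x². Remainder: −12x² + 10x − 2.
Step 4: lead(−12x² + 10x − 2) ÷ lead(D) = −12x² ÷ 2x = −6x. Subtract (−6x)·D = −12x² + 6x. Remainder: 4x − 2.
Step 5: lead(4x − 2) ÷ lead(D) = 4x ÷ 2x = 2. Subtract (2)·D = 4x − 2. Remainder: 0.

R(x) = 0, so D(x) is a factor of P(x). yes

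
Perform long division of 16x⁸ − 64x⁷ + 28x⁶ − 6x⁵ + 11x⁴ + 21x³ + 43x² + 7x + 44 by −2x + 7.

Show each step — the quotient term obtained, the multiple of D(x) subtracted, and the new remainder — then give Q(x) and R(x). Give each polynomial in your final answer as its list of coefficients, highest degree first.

Step 1: lead(16x⁸ − 64x⁷ + 28x⁶ − 6x⁵ + 11x⁴ + 21x³ + 43x² + 7x + 44) ÷ lead(D) = 16x⁸ ÷ −2x = −8x⁷. Subtract (−8x⁷)·D = 16x⁸ − 56x⁷. Remainder: −8x⁷ + 28x⁶ − 6x⁵ + 11x⁴ + 21x³ + 43x² + 7x + 44.
Step 2: lead(−8x⁷ + 28x⁶ − 6x⁵ + 11x⁴ + 21x³ + 43x² + 7x + 44) ÷ lead(D) = −8x⁷ ÷ −2x = 4x⁶. Subtract (4x⁶)·D = −8x⁷ + 28x⁶. Remainder: −6x⁵ + 11x⁴ + 21x³ + 43x² + 7x + 44.
Step 3: lead(−6x⁵ + 11x⁴ + 21x³ + 43x² + 7x + 44) ÷ lead(D) = −6x⁵ ÷ −2x = 3x⁴. Subtract (3x⁴)·D = −6x⁵ + 21x⁴. Remainder: −10x⁴ + 21x³ + 43x² + 7x + 44.
Step 4: lead(−10x⁴ + 21x³ + 43x² + 7x + 44) ÷ lead(D) = −10x⁴ ÷ −2x = 5x³. Subtract (5x³)·D = −10x⁴ + 35x³. Remainder: −14x³ + 43x² + 7x + 44.
Step 5: lead(−14x³ + 43x² + 7x + 44) ÷ lead(D) = −14x³ ÷ −2x = 7x². Subtract (7x²)·D = −14x³ + 49x². Remainder: −6x² + 7x + 44.
Step 6: lead(−6x² + 7x + 44) ÷ lead(D) = −6x² ÷ −2x = 3x. Subtract (3x)·D = −6x² + 21x. Remainder: −14x + 44.
Step 7: lead(−14x + 44) ÷ lead(D) = −14x ÷ −2x = 7. Subtract (7)·D = −14x + 49. Remainder: −5.

Q = [-8, 4, 0, 3, 5, 7, 3, 7]; R = [-5]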